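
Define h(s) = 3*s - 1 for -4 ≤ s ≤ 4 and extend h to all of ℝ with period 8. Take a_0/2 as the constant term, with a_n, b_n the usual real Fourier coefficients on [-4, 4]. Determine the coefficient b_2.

-12/pi

b_2 = 1/4 ∫_{-4}^{4} h(s) sin(pi*s/2) ds.
Integrating by parts (boundary term plus one more integral), an antiderivative of (3*s - 1) sin(pi*s/2) is -6*s*cos(pi*s/2)/pi + 12*sin(pi*s/2)/pi**2 + 2*cos(pi*s/2)/pi; evaluating from -4 to 4: ∫_{-4}^{4} (3*s - 1) sin(pi*s/2) ds = (-22/pi) - (26/pi) = -48/pi.
Hence b_2 = (1/4)·(-48/pi) = -12/pi.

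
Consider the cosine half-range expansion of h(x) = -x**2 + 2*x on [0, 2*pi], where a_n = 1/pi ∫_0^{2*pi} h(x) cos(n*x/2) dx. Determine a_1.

a_1 = 1/pi ∫_0^{2*pi} (-x**2 + 2*x) cos(x/2) dx.
Integrating by parts twice (tabular method), an antiderivative of (-x**2 + 2*x) cos(x/2) is -2*x**2*sin(x/2) + 4*x*sin(x/2) - 8*x*cos(x/2) + 16*sin(x/2) + 8*cos(x/2); evaluating from 0 to 2*pi: ∫_{0}^{2*pi} (-x**2 + 2*x) cos(x/2) dx = (-8 + 16*pi) - (8) = -16 + 16*pi.
Hence a_1 = (1/pi)·(-16 + 16*pi) = 16 - 16/pi.

16 - 16/pi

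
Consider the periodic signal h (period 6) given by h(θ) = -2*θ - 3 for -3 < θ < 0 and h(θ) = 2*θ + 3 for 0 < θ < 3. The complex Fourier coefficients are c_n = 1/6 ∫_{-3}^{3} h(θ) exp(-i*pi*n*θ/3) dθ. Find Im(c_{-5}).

6/(5*pi)

Since h is real-valued, Im(c_{-5}) = -1/6 ∫_{-3}^{3} h(θ) sin(-5*pi*θ/3) dθ = b_{5}/2.
Split the integral at the breakpoints.
Integrating by parts (boundary term plus one more integral), an antiderivative of (-2*θ - 3) sin(-5*pi*θ/3) is -6*θ*cos(5*pi*θ/3)/(5*pi) + 18*sin(5*pi*θ/3)/(25*pi**2) - 9*cos(5*pi*θ/3)/(5*pi); evaluating from -3 to 0: ∫_{-3}^{0} (-2*θ - 3) sin(-5*pi*θ/3) dθ = (-9/(5*pi)) - (-9/(5*pi)) = 0.
Integrating by parts (boundary term plus one more integral), an antiderivative of (2*θ + 3) sin(-5*pi*θ/3) is 6*θ*cos(5*pi*θ/3)/(5*pi) - 18*sin(5*pi*θ/3)/(25*pi**2) + 9*cos(5*pi*θ/3)/(5*pi); evaluating from 0 to 3: ∫_{0}^{3} (2*θ + 3) sin(-5*pi*θ/3) dθ = (-27/(5*pi)) - (9/(5*pi)) = -36/(5*pi).
So ∫_{-3}^{3} h(θ) sin(-5*pi*θ/3) dθ = -36/(5*pi).
Hence Im(c_{-5}) = (-1/6)·(-36/(5*pi)) = 6/(5*pi).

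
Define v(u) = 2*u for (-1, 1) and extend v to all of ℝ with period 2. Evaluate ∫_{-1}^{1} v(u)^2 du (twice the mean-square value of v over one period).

∫_{-1}^{1} v(u)^2 du = 8/3.

8/3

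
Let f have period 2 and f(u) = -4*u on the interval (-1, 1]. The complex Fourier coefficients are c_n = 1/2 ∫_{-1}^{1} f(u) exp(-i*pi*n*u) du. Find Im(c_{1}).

Since f is real-valued, Im(c_{1}) = -1/2 ∫_{-1}^{1} f(u) sin(pi*u) du = -b_{1}/2.
f is odd and sin(pi*u) is odd, so the integrand is even: ∫_{-1}^{1} f(u) sin(pi*u) du = 2∫_0^{1} f(u) sin(pi*u) du.
Integrating by parts (boundary term plus one more integral), an antiderivative of (-4*u) sin(pi*u) is 4*u*cos(pi*u)/pi - 4*sin(pi*u)/pi**2; evaluating from 0 to 1: ∫_{0}^{1} (-4*u) sin(pi*u) du = (-4/pi) - (0) = -4/pi.
So ∫_{-1}^{1} f(u) sin(pi*u) du = -8/pi.
Hence Im(c_{1}) = (-1/2)·(-8/pi) = 4/pi.

4/pi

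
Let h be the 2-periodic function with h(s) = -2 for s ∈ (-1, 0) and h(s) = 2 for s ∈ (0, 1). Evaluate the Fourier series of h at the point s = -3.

0

s = -3 differs from s = 1 by -2 full period(s), and the series is 2-periodic.
At s = 1 the one-sided limits are h(1^-) = 2 and h(1^+) = -2.
By Dirichlet's theorem the series converges to their average, [(2) + (-2)]/2 = 0.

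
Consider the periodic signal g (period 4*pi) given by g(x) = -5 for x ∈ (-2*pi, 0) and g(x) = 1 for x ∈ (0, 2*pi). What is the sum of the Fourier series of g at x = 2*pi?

x = 2*pi differs from x = -2*pi by 1 full period(s), and the series is 4*pi-periodic.
At x = -2*pi the one-sided limits are g(-2*pi^-) = 1 and g(-2*pi^+) = -5.
By Dirichlet's theorem the series converges to their average, [(1) + (-5)]/2 = -2.

-2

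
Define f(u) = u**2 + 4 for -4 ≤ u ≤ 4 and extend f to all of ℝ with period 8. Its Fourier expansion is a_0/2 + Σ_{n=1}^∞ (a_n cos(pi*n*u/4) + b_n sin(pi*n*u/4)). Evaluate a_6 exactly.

a_6 = 1/4 ∫_{-4}^{4} f(u) cos(3*pi*u/2) du.
f is even and cos(3*pi*u/2) is even, so the integrand is even and a_6 = 1/2 ∫_0^{4} f(u) cos(3*pi*u/2) du.
Integrating by parts twice (tabular method), an antiderivative of (u**2 + 4) cos(3*pi*u/2) is 2*u**2*sin(3*pi*u/2)/(3*pi) + 8*u*cos(3*pi*u/2)/(9*pi**2) - 16*sin(3*pi*u/2)/(27*pi**3) + 8*sin(3*pi*u/2)/(3*pi); evaluating from 0 to 4: ∫_{0}^{4} (u**2 + 4) cos(3*pi*u/2) du = (32/(9*pi**2)) - (0) = 32/(9*pi**2).
Hence a_6 = (1/2)·(32/(9*pi**2)) = 16/(9*pi**2).

16/(9*pi**2)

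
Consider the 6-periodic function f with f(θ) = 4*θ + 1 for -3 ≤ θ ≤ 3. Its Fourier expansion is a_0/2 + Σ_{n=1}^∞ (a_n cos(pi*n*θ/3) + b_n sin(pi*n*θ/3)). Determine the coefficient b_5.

b_5 = 1/3 ∫_{-3}^{3} f(θ) sin(5*pi*θ/3) dθ.
Integrating by parts (boundary term plus one more integral), an antiderivative of (4*θ + 1) sin(5*pi*θ/3) is -12*θ*cos(5*pi*θ/3)/(5*pi) + 36*sin(5*pi*θ/3)/(25*pi**2) - 3*cos(5*pi*θ/3)/(5*pi); evaluating from -3 to 3: ∫_{-3}^{3} (4*θ + 1) sin(5*pi*θ/3) dθ = (39/(5*pi)) - (-33/(5*pi)) = 72/(5*pi).
Hence b_5 = (1/3)·(72/(5*pi)) = 24/(5*pi).

24/(5*pi)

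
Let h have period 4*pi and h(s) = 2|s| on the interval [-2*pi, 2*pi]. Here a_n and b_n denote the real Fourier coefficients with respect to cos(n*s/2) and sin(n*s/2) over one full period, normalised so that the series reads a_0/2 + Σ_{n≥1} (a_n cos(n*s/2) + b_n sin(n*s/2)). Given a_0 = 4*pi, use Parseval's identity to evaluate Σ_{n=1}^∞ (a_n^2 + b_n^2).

Parseval: a_0^2/2 + Σ_{n≥1} (a_n^2+b_n^2) = (1/(2*pi)) ∫_{-2*pi}^{2*pi} h(s)^2 ds = 32*pi**2/3.
Subtract a_0^2/2 = 8*pi**2: Σ (a_n^2+b_n^2) = 8*pi**2/3.

8*pi**2/3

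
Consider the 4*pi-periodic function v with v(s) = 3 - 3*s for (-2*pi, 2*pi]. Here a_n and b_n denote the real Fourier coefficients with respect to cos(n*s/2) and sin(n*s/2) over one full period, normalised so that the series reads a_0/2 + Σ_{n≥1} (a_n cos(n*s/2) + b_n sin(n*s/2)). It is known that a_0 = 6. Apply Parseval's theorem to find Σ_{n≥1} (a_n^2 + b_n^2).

Parseval: a_0^2/2 + Σ_{n≥1} (a_n^2+b_n^2) = (1/(2*pi)) ∫_{-2*pi}^{2*pi} v(s)^2 ds = 18 + 24*pi**2.
Subtract a_0^2/2 = 18: Σ (a_n^2+b_n^2) = 24*pi**2.

24*pi**2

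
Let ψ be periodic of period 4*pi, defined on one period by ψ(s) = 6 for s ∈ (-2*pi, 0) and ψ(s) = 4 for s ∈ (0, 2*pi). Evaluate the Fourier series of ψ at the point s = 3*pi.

s = 3*pi differs from s = -pi by 1 full period(s), and the series is 4*pi-periodic.
ψ is continuous at s = -pi with value 6, so the series converges to 6 there.

6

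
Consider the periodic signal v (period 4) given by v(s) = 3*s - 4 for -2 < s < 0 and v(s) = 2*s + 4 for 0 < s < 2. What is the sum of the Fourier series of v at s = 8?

0

s = 8 differs from s = 0 by 2 full period(s), and the series is 4-periodic.
At s = 0 the one-sided limits are v(0^-) = -4 and v(0^+) = 4.
By Dirichlet's theorem the series converges to their average, [(-4) + (4)]/2 = 0.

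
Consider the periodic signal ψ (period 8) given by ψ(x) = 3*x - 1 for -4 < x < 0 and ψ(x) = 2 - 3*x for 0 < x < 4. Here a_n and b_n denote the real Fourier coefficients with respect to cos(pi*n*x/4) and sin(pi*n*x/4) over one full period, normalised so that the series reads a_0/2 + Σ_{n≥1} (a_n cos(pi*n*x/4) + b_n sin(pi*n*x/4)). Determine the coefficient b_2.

0

b_2 = 1/4 ∫_{-4}^{4} ψ(x) sin(pi*x/2) dx.
Split the integral at the breakpoints.
Integrating by parts (boundary term plus one more integral), an antiderivative of (3*x - 1) sin(pi*x/2) is -6*x*cos(pi*x/2)/pi + 12*sin(pi*x/2)/pi**2 + 2*cos(pi*x/2)/pi; evaluating from -4 to 0: ∫_{-4}^{0} (3*x - 1) sin(pi*x/2) dx = (2/pi) - (26/pi) = -24/pi.
Integrating by parts (boundary term plus one more integral), an antiderivative of (2 - 3*x) sin(pi*x/2) is 6*x*cos(pi*x/2)/pi - 12*sin(pi*x/2)/pi**2 - 4*cos(pi*x/2)/pi; evaluating from 0 to 4: ∫_{0}^{4} (2 - 3*x) sin(pi*x/2) dx = (20/pi) - (-4/pi) = 24/pi.
Summing the pieces and multiplying by (1/4) gives b_2 = 0.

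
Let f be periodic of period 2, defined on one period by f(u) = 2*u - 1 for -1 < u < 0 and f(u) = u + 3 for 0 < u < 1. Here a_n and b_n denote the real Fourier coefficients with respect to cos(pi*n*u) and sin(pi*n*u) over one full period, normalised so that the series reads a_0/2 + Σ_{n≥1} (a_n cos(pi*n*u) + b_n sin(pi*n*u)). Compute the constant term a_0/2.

3/4

a_0 = ∫_{-1}^{1} f(u) du = 3/2.
So the constant term a_0/2 = 3/4.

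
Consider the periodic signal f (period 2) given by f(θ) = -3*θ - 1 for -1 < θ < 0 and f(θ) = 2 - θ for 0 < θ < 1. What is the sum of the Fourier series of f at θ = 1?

3/2

At θ = 1 the one-sided limits are f(1^-) = 1 and f(1^+) = 2.
By Dirichlet's theorem the series converges to their average, [(1) + (2)]/2 = 3/2.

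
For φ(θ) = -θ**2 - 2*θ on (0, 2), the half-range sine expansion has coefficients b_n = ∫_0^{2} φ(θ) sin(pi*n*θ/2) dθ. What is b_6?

8/(3*pi)

b_6 = ∫_0^{2} (-θ**2 - 2*θ) sin(3*pi*θ) dθ.
Integrating by parts twice (tabular method), an antiderivative of (-θ**2 - 2*θ) sin(3*pi*θ) is θ**2*cos(3*pi*θ)/(3*pi) - 2*θ*sin(3*pi*θ)/(9*pi**2) + 2*θ*cos(3*pi*θ)/(3*pi) - 2*sin(3*pi*θ)/(9*pi**2) - 2*cos(3*pi*θ)/(27*pi**3); evaluating from 0 to 2: ∫_{0}^{2} (-θ**2 - 2*θ) sin(3*pi*θ) dθ = (2*(-1 + 36*pi**2)/(27*pi**3)) - (-2/(27*pi**3)) = 8/(3*pi).
Hence b_6 = 8/(3*pi).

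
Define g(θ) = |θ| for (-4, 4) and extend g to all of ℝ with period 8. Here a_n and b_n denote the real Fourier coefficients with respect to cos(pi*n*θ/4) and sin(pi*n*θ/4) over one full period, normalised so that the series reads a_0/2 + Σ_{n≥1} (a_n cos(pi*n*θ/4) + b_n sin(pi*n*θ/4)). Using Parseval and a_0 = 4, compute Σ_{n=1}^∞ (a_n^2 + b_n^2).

8/3

Parseval: a_0^2/2 + Σ_{n≥1} (a_n^2+b_n^2) = 1/4 ∫_{-4}^{4} g(θ)^2 dθ = 32/3.
Subtract a_0^2/2 = 8: Σ (a_n^2+b_n^2) = 8/3.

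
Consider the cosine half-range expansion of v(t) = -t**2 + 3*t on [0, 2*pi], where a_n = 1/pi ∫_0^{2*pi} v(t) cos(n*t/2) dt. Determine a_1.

16 - 24/pi

a_1 = 1/pi ∫_0^{2*pi} (-t**2 + 3*t) cos(t/2) dt.
Integrating by parts twice (tabular method), an antiderivative of (-t**2 + 3*t) cos(t/2) is -2*t**2*sin(t/2) + 6*t*sin(t/2) - 8*t*cos(t/2) + 16*sin(t/2) + 12*cos(t/2); evaluating from 0 to 2*pi: ∫_{0}^{2*pi} (-t**2 + 3*t) cos(t/2) dt = (-12 + 16*pi) - (12) = -24 + 16*pi.
Hence a_1 = (1/pi)·(-24 + 16*pi) = 16 - 24/pi.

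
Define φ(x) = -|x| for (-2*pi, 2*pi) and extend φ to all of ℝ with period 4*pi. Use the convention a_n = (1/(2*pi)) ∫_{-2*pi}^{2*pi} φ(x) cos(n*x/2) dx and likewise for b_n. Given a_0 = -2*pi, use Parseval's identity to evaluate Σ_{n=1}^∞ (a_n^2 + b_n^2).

2*pi**2/3

Parseval: a_0^2/2 + Σ_{n≥1} (a_n^2+b_n^2) = (1/(2*pi)) ∫_{-2*pi}^{2*pi} φ(x)^2 dx = 8*pi**2/3.
Subtract a_0^2/2 = 2*pi**2: Σ (a_n^2+b_n^2) = 2*pi**2/3.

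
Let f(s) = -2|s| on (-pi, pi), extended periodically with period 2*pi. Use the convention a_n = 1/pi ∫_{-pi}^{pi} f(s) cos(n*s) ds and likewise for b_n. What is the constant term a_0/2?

a_0 = 1/pi ∫_{-pi}^{pi} f(s) ds = 1/pi · (-2*pi**2) = -2*pi.
So the constant term a_0/2 = -pi.

-pi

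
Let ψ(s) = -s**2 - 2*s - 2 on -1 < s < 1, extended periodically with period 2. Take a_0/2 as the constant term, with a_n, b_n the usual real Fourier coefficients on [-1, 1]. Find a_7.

4/(49*pi**2)

a_7 = ∫_{-1}^{1} ψ(s) cos(7*pi*s) ds.
Integrating by parts twice (tabular method), an antiderivative of (-s**2 - 2*s - 2) cos(7*pi*s) is -s**2*sin(7*pi*s)/(7*pi) - 2*s*sin(7*pi*s)/(7*pi) - 2*s*cos(7*pi*s)/(49*pi**2) - 2*sin(7*pi*s)/(7*pi) + 2*sin(7*pi*s)/(343*pi**3) - 2*cos(7*pi*s)/(49*pi**2); evaluating from -1 to 1: ∫_{-1}^{1} (-s**2 - 2*s - 2) cos(7*pi*s) ds = (4/(49*pi**2)) - (0) = 4/(49*pi**2).
Hence a_7 = 4/(49*pi**2).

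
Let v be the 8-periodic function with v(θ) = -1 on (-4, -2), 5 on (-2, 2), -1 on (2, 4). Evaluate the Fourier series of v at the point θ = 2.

At θ = 2 the one-sided limits are v(2^-) = 5 and v(2^+) = -1.
By Dirichlet's theorem the series converges to their average, [(5) + (-1)]/2 = 2.

2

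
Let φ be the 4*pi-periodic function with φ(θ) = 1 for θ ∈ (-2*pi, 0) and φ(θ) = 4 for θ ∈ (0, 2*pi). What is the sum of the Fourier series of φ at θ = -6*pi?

5/2

θ = -6*pi differs from θ = 2*pi by -2 full period(s), and the series is 4*pi-periodic.
At θ = 2*pi the one-sided limits are φ(2*pi^-) = 4 and φ(2*pi^+) = 1.
By Dirichlet's theorem the series converges to their average, [(4) + (1)]/2 = 5/2.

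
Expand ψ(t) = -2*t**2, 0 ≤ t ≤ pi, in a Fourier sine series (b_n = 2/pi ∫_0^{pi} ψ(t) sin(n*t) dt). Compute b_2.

b_2 = 2/pi ∫_0^{pi} (-2*t**2) sin(2*t) dt.
Integrating by parts twice (tabular method), an antiderivative of (-2*t**2) sin(2*t) is t**2*cos(2*t) - t*sin(2*t) - cos(2*t)/2; evaluating from 0 to pi: ∫_{0}^{pi} (-2*t**2) sin(2*t) dt = (-1/2 + pi**2) - (-1/2) = pi**2.
Hence b_2 = (2/pi)·(pi**2) = 2*pi.

2*pi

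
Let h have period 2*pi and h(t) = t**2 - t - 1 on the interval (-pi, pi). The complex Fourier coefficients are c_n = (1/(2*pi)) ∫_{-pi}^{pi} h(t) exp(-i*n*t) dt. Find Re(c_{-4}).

Since h is real-valued, Re(c_{-4}) = (1/(2*pi)) ∫_{-pi}^{pi} h(t) cos(-4*t) dt = a_{4}/2.
Integrating by parts twice (tabular method), an antiderivative of (t**2 - t - 1) cos(-4*t) is t**2*sin(4*t)/4 - t*sin(4*t)/4 + t*cos(4*t)/8 - 9*sin(4*t)/32 - cos(4*t)/16; evaluating from -pi to pi: ∫_{-pi}^{pi} (t**2 - t - 1) cos(-4*t) dt = (-1/16 + pi/8) - (-pi/8 - 1/16) = pi/4.
Hence Re(c_{-4}) = (1/(2*pi))·(pi/4) = 1/8.

1/8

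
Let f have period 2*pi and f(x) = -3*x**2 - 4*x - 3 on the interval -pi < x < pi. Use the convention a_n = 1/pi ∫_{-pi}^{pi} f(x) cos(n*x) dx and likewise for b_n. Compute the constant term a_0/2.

-pi**2 - 3

a_0 = 1/pi ∫_{-pi}^{pi} f(x) dx = 1/pi · (-2*pi*(3 + pi**2)) = -2*pi**2 - 6.
So the constant term a_0/2 = -pi**2 - 3.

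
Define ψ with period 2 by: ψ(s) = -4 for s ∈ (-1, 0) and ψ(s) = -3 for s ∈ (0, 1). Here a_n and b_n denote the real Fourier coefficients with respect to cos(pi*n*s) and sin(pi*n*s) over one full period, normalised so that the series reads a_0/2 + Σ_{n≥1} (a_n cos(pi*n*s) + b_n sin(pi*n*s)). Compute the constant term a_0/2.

-7/2

a_0 = ∫_{-1}^{1} ψ(s) ds = -7.
So the constant term a_0/2 = -7/2.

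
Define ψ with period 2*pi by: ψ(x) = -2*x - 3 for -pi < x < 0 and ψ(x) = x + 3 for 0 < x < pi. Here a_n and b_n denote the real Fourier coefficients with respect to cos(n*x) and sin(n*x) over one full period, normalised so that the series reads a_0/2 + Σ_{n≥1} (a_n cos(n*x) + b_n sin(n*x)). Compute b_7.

b_7 = 1/pi ∫_{-pi}^{pi} ψ(x) sin(7*x) dx.
Split the integral at the breakpoints.
Integrating by parts (boundary term plus one more integral), an antiderivative of (-2*x - 3) sin(7*x) is 2*x*cos(7*x)/7 - 2*sin(7*x)/49 + 3*cos(7*x)/7; evaluating from -pi to 0: ∫_{-pi}^{0} (-2*x - 3) sin(7*x) dx = (3/7) - (-3/7 + 2*pi/7) = 6/7 - 2*pi/7.
Integrating by parts (boundary term plus one more integral), an antiderivative of (x + 3) sin(7*x) is -x*cos(7*x)/7 + sin(7*x)/49 - 3*cos(7*x)/7; evaluating from 0 to pi: ∫_{0}^{pi} (x + 3) sin(7*x) dx = (3/7 + pi/7) - (-3/7) = pi/7 + 6/7.
Summing the pieces and multiplying by (1/pi) gives b_7 = (12 - pi)/(7*pi).

(12 - pi)/(7*pi)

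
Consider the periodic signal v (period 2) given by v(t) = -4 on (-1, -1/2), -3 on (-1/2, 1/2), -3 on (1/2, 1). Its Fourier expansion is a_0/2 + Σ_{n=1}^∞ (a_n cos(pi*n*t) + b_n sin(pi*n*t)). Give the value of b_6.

b_6 = ∫_{-1}^{1} v(t) sin(6*pi*t) dt.
Split the integral at the breakpoints.
Directly, an antiderivative of (-4) sin(6*pi*t) is 2*cos(6*pi*t)/(3*pi); evaluating from -1 to -1/2: ∫_{-1}^{-1/2} (-4) sin(6*pi*t) dt = (-2/(3*pi)) - (2/(3*pi)) = -4/(3*pi).
Directly, an antiderivative of (-3) sin(6*pi*t) is cos(6*pi*t)/(2*pi); evaluating from -1/2 to 1/2: ∫_{-1/2}^{1/2} (-3) sin(6*pi*t) dt = (-1/(2*pi)) - (-1/(2*pi)) = 0.
Directly, an antiderivative of (-3) sin(6*pi*t) is cos(6*pi*t)/(2*pi); evaluating from 1/2 to 1: ∫_{1/2}^{1} (-3) sin(6*pi*t) dt = (1/(2*pi)) - (-1/(2*pi)) = 1/pi.
Summing the pieces gives b_6 = -1/(3*pi).

-1/(3*pi)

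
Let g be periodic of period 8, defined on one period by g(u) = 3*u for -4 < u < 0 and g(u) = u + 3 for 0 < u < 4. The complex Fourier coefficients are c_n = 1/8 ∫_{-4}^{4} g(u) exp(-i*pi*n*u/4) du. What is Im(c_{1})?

Since g is real-valued, Im(c_{1}) = -1/8 ∫_{-4}^{4} g(u) sin(pi*u/4) du = -b_{1}/2.
Split the integral at the breakpoints.
Integrating by parts (boundary term plus one more integral), an antiderivative of (3*u) sin(pi*u/4) is -12*u*cos(pi*u/4)/pi + 48*sin(pi*u/4)/pi**2; evaluating from -4 to 0: ∫_{-4}^{0} (3*u) sin(pi*u/4) du = (0) - (-48/pi) = 48/pi.
Integrating by parts (boundary term plus one more integral), an antiderivative of (u + 3) sin(pi*u/4) is -4*u*cos(pi*u/4)/pi + 16*sin(pi*u/4)/pi**2 - 12*cos(pi*u/4)/pi; evaluating from 0 to 4: ∫_{0}^{4} (u + 3) sin(pi*u/4) du = (28/pi) - (-12/pi) = 40/pi.
So ∫_{-4}^{4} g(u) sin(pi*u/4) du = 88/pi.
Hence Im(c_{1}) = (-1/8)·(88/pi) = -11/pi.

-11/pi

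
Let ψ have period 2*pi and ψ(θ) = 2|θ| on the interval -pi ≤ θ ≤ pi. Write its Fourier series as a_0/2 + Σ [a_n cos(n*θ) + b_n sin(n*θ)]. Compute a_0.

a_0 = 1/pi ∫_{-pi}^{pi} ψ(θ) dθ = 1/pi · (2*pi**2) = 2*pi.

2*pi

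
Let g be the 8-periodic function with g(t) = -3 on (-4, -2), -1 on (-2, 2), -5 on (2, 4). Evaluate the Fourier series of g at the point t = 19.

-5

t = 19 differs from t = 3 by 2 full period(s), and the series is 8-periodic.
g is continuous at t = 3 with value -5, so the series converges to -5 there.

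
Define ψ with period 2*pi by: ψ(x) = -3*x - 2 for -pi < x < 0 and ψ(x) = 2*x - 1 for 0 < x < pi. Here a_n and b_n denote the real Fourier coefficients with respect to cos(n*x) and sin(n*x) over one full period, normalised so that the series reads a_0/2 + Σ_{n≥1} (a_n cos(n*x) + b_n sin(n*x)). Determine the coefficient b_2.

b_2 = 1/pi ∫_{-pi}^{pi} ψ(x) sin(2*x) dx.
Split the integral at the breakpoints.
Integrating by parts (boundary term plus one more integral), an antiderivative of (-3*x - 2) sin(2*x) is 3*x*cos(2*x)/2 - 3*sin(2*x)/4 + cos(2*x); evaluating from -pi to 0: ∫_{-pi}^{0} (-3*x - 2) sin(2*x) dx = (1) - (1 - 3*pi/2) = 3*pi/2.
Integrating by parts (boundary term plus one more integral), an antiderivative of (2*x - 1) sin(2*x) is -x*cos(2*x) + sin(2*x)/2 + cos(2*x)/2; evaluating from 0 to pi: ∫_{0}^{pi} (2*x - 1) sin(2*x) dx = (1/2 - pi) - (1/2) = -pi.
Summing the pieces and multiplying by (1/pi) gives b_2 = 1/2.

1/2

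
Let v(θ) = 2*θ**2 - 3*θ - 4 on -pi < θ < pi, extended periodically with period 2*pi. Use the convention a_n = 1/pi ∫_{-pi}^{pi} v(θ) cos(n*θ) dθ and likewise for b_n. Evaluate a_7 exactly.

-8/49

a_7 = 1/pi ∫_{-pi}^{pi} v(θ) cos(7*θ) dθ.
Integrating by parts twice (tabular method), an antiderivative of (2*θ**2 - 3*θ - 4) cos(7*θ) is 2*θ**2*sin(7*θ)/7 - 3*θ*sin(7*θ)/7 + 4*θ*cos(7*θ)/49 - 200*sin(7*θ)/343 - 3*cos(7*θ)/49; evaluating from -pi to pi: ∫_{-pi}^{pi} (2*θ**2 - 3*θ - 4) cos(7*θ) dθ = (3/49 - 4*pi/49) - (3/49 + 4*pi/49) = -8*pi/49.
Hence a_7 = (1/pi)·(-8*pi/49) = -8/49.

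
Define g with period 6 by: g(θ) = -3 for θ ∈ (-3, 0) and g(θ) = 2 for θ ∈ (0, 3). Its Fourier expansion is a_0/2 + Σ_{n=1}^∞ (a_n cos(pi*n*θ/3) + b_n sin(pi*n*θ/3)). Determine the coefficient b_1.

b_1 = 1/3 ∫_{-3}^{3} g(θ) sin(pi*θ/3) dθ.
Split the integral at the breakpoints.
Directly, an antiderivative of (-3) sin(pi*θ/3) is 9*cos(pi*θ/3)/pi; evaluating from -3 to 0: ∫_{-3}^{0} (-3) sin(pi*θ/3) dθ = (9/pi) - (-9/pi) = 18/pi.
Directly, an antiderivative of (2) sin(pi*θ/3) is -6*cos(pi*θ/3)/pi; evaluating from 0 to 3: ∫_{0}^{3} (2) sin(pi*θ/3) dθ = (6/pi) - (-6/pi) = 12/pi.
Summing the pieces and multiplying by (1/3) gives b_1 = 10/pi.

10/pi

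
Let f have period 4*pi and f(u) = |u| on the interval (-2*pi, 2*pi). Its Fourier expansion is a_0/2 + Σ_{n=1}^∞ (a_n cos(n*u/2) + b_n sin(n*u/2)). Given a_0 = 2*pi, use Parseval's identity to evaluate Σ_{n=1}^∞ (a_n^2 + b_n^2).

2*pi**2/3

Parseval: a_0^2/2 + Σ_{n≥1} (a_n^2+b_n^2) = (1/(2*pi)) ∫_{-2*pi}^{2*pi} f(u)^2 du = 8*pi**2/3.
Subtract a_0^2/2 = 2*pi**2: Σ (a_n^2+b_n^2) = 2*pi**2/3.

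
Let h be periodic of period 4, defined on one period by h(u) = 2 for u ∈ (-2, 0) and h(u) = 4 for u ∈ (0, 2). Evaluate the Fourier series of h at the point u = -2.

u = -2 differs from u = 2 by -1 full period(s), and the series is 4-periodic.
At u = 2 the one-sided limits are h(2^-) = 4 and h(2^+) = 2.
By Dirichlet's theorem the series converges to their average, [(4) + (2)]/2 = 3.

3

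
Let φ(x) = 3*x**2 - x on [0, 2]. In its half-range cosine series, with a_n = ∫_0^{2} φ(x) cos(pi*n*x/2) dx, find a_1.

a_1 = ∫_0^{2} (3*x**2 - x) cos(pi*x/2) dx.
Integrating by parts twice (tabular method), an antiderivative of (3*x**2 - x) cos(pi*x/2) is 6*x**2*sin(pi*x/2)/pi - 2*x*sin(pi*x/2)/pi + 24*x*cos(pi*x/2)/pi**2 - 48*sin(pi*x/2)/pi**3 - 4*cos(pi*x/2)/pi**2; evaluating from 0 to 2: ∫_{0}^{2} (3*x**2 - x) cos(pi*x/2) dx = (-44/pi**2) - (-4/pi**2) = -40/pi**2.
Hence a_1 = -40/pi**2.

-40/pi**2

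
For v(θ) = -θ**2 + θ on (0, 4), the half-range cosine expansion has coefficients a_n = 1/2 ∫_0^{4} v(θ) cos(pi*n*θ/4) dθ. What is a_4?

a_4 = 1/2 ∫_0^{4} (-θ**2 + θ) cos(pi*θ) dθ.
Integrating by parts twice (tabular method), an antiderivative of (-θ**2 + θ) cos(pi*θ) is -θ**2*sin(pi*θ)/pi + θ*sin(pi*θ)/pi - 2*θ*cos(pi*θ)/pi**2 + 2*sin(pi*θ)/pi**3 + cos(pi*θ)/pi**2; evaluating from 0 to 4: ∫_{0}^{4} (-θ**2 + θ) cos(pi*θ) dθ = (-7/pi**2) - (pi**(-2)) = -8/pi**2.
Hence a_4 = (1/2)·(-8/pi**2) = -4/pi**2.

-4/pi**2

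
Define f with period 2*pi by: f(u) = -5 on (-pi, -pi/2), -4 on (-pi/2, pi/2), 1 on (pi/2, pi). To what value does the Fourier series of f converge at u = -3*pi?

u = -3*pi differs from u = pi by -2 full period(s), and the series is 2*pi-periodic.
At u = pi the one-sided limits are f(pi^-) = 1 and f(pi^+) = -5.
By Dirichlet's theorem the series converges to their average, [(1) + (-5)]/2 = -2.

-2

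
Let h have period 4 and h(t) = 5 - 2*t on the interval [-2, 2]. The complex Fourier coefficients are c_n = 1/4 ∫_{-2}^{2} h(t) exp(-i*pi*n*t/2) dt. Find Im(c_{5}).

4/(5*pi)

Since h is real-valued, Im(c_{5}) = -1/4 ∫_{-2}^{2} h(t) sin(5*pi*t/2) dt = -b_{5}/2.
Integrating by parts (boundary term plus one more integral), an antiderivative of (5 - 2*t) sin(5*pi*t/2) is 4*t*cos(5*pi*t/2)/(5*pi) - 8*sin(5*pi*t/2)/(25*pi**2) - 2*cos(5*pi*t/2)/pi; evaluating from -2 to 2: ∫_{-2}^{2} (5 - 2*t) sin(5*pi*t/2) dt = (2/(5*pi)) - (18/(5*pi)) = -16/(5*pi).
Hence Im(c_{5}) = (-1/4)·(-16/(5*pi)) = 4/(5*pi).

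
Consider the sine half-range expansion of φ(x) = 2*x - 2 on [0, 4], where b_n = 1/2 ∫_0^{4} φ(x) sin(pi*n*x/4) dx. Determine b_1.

b_1 = 1/2 ∫_0^{4} (2*x - 2) sin(pi*x/4) dx.
Integrating by parts (boundary term plus one more integral), an antiderivative of (2*x - 2) sin(pi*x/4) is -8*x*cos(pi*x/4)/pi + 32*sin(pi*x/4)/pi**2 + 8*cos(pi*x/4)/pi; evaluating from 0 to 4: ∫_{0}^{4} (2*x - 2) sin(pi*x/4) dx = (24/pi) - (8/pi) = 16/pi.
Hence b_1 = (1/2)·(16/pi) = 8/pi.

8/pi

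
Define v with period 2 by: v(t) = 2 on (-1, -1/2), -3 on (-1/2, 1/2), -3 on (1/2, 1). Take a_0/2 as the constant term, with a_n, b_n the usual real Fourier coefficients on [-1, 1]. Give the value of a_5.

-1/pi

a_5 = ∫_{-1}^{1} v(t) cos(5*pi*t) dt.
Split the integral at the breakpoints.
Directly, an antiderivative of (2) cos(5*pi*t) is 2*sin(5*pi*t)/(5*pi); evaluating from -1 to -1/2: ∫_{-1}^{-1/2} (2) cos(5*pi*t) dt = (-2/(5*pi)) - (0) = -2/(5*pi).
Directly, an antiderivative of (-3) cos(5*pi*t) is -3*sin(5*pi*t)/(5*pi); evaluating from -1/2 to 1/2: ∫_{-1/2}^{1/2} (-3) cos(5*pi*t) dt = (-3/(5*pi)) - (3/(5*pi)) = -6/(5*pi).
Directly, an antiderivative of (-3) cos(5*pi*t) is -3*sin(5*pi*t)/(5*pi); evaluating from 1/2 to 1: ∫_{1/2}^{1} (-3) cos(5*pi*t) dt = (0) - (-3/(5*pi)) = 3/(5*pi).
Summing the pieces gives a_5 = -1/pi.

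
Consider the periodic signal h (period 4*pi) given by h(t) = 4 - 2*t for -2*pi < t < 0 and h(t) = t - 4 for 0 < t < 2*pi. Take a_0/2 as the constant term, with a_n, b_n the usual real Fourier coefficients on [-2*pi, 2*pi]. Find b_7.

b_7 = (1/(2*pi)) ∫_{-2*pi}^{2*pi} h(t) sin(7*t/2) dt.
Split the integral at the breakpoints.
Integrating by parts (boundary term plus one more integral), an antiderivative of (4 - 2*t) sin(7*t/2) is 4*t*cos(7*t/2)/7 - 8*sin(7*t/2)/49 - 8*cos(7*t/2)/7; evaluating from -2*pi to 0: ∫_{-2*pi}^{0} (4 - 2*t) sin(7*t/2) dt = (-8/7) - (8/7 + 8*pi/7) = -8*pi/7 - 16/7.
Integrating by parts (boundary term plus one more integral), an antiderivative of (t - 4) sin(7*t/2) is -2*t*cos(7*t/2)/7 + 4*sin(7*t/2)/49 + 8*cos(7*t/2)/7; evaluating from 0 to 2*pi: ∫_{0}^{2*pi} (t - 4) sin(7*t/2) dt = (-8/7 + 4*pi/7) - (8/7) = -16/7 + 4*pi/7.
Summing the pieces and multiplying by (1/(2*pi)) gives b_7 = 2*(-8 - pi)/(7*pi).

2*(-8 - pi)/(7*pi)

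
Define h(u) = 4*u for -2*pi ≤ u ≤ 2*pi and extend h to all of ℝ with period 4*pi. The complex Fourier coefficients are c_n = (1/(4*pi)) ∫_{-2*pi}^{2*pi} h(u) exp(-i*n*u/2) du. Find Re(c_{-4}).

Since h is real-valued, Re(c_{-4}) = (1/(4*pi)) ∫_{-2*pi}^{2*pi} h(u) cos(-2*u) du = a_{4}/2.
(h is odd, so the integrand is odd over a symmetric interval and the integral vanishes.)

0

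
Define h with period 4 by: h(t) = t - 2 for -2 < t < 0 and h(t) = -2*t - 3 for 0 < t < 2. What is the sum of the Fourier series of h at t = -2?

-11/2

t = -2 differs from t = 2 by -1 full period(s), and the series is 4-periodic.
At t = 2 the one-sided limits are h(2^-) = -7 and h(2^+) = -4.
By Dirichlet's theorem the series converges to their average, [(-7) + (-4)]/2 = -11/2.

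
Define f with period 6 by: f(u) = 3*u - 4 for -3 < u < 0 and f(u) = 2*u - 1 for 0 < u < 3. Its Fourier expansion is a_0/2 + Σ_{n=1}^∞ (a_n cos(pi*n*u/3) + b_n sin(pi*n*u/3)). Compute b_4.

-15/(4*pi)

b_4 = 1/3 ∫_{-3}^{3} f(u) sin(4*pi*u/3) du.
Split the integral at the breakpoints.
Integrating by parts (boundary term plus one more integral), an antiderivative of (3*u - 4) sin(4*pi*u/3) is -9*u*cos(4*pi*u/3)/(4*pi) + 27*sin(4*pi*u/3)/(16*pi**2) + 3*cos(4*pi*u/3)/pi; evaluating from -3 to 0: ∫_{-3}^{0} (3*u - 4) sin(4*pi*u/3) du = (3/pi) - (39/(4*pi)) = -27/(4*pi).
Integrating by parts (boundary term plus one more integral), an antiderivative of (2*u - 1) sin(4*pi*u/3) is -3*u*cos(4*pi*u/3)/(2*pi) + 9*sin(4*pi*u/3)/(8*pi**2) + 3*cos(4*pi*u/3)/(4*pi); evaluating from 0 to 3: ∫_{0}^{3} (2*u - 1) sin(4*pi*u/3) du = (-15/(4*pi)) - (3/(4*pi)) = -9/(2*pi).
Summing the pieces and multiplying by (1/3) gives b_4 = -15/(4*pi).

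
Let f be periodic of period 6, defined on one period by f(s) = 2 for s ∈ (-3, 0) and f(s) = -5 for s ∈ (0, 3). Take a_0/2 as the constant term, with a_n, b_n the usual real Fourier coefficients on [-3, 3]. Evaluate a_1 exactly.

a_1 = 1/3 ∫_{-3}^{3} f(s) cos(pi*s/3) ds.
Split the integral at the breakpoints.
Directly, an antiderivative of (2) cos(pi*s/3) is 6*sin(pi*s/3)/pi; evaluating from -3 to 0: ∫_{-3}^{0} (2) cos(pi*s/3) ds = (0) - (0) = 0.
Directly, an antiderivative of (-5) cos(pi*s/3) is -15*sin(pi*s/3)/pi; evaluating from 0 to 3: ∫_{0}^{3} (-5) cos(pi*s/3) ds = (0) - (0) = 0.
Summing the pieces and multiplying by (1/3) gives a_1 = 0.

0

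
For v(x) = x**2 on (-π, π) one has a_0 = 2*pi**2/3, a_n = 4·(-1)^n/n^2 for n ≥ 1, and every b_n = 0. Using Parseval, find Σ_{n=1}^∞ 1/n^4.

pi**4/90

Parseval: a_0^2/2 + Σ a_n^2 = (1/π) ∫_{-π}^{π} v(x)^2 dx = 2*pi**4/5.
Subtract a_0^2/2 = 2*pi**4/9: Σ a_n^2 = 8*pi**4/45.
Since a_n^2 = 16/n^4, Σ 1/n^4 = pi**4/90.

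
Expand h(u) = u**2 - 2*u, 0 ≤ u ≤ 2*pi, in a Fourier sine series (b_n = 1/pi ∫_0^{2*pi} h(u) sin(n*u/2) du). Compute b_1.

-32/pi - 8 + 8*pi

b_1 = 1/pi ∫_0^{2*pi} (u**2 - 2*u) sin(u/2) du.
Integrating by parts twice (tabular method), an antiderivative of (u**2 - 2*u) sin(u/2) is -2*u**2*cos(u/2) + 8*u*sin(u/2) + 4*u*cos(u/2) - 8*sin(u/2) + 16*cos(u/2); evaluating from 0 to 2*pi: ∫_{0}^{2*pi} (u**2 - 2*u) sin(u/2) du = (-8*pi - 16 + 8*pi**2) - (16) = -32 - 8*pi + 8*pi**2.
Hence b_1 = (1/pi)·(-32 - 8*pi + 8*pi**2) = -32/pi - 8 + 8*pi.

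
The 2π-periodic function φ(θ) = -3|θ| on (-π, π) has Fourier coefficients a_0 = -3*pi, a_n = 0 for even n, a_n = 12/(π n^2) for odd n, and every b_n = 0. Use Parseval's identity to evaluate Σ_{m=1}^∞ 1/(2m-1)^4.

pi**4/96

Parseval: a_0^2/2 + Σ a_n^2 = (1/π) ∫_{-π}^{π} φ(θ)^2 dθ = 6*pi**2.
Subtract a_0^2/2 = 9*pi**2/2: Σ a_n^2 = 3*pi**2/2.
Only odd n contribute, with a_n^2 = 144/(π^2 n^4), so Σ_{m≥1} 1/(2m-1)^4 = π^2·(3*pi**2/2)/144 = pi**4/96.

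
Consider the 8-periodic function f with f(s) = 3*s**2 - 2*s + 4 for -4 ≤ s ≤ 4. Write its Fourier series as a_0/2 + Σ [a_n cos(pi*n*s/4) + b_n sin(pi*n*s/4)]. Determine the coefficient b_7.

b_7 = 1/4 ∫_{-4}^{4} f(s) sin(7*pi*s/4) ds.
Integrating by parts twice (tabular method), an antiderivative of (3*s**2 - 2*s + 4) sin(7*pi*s/4) is -12*s**2*cos(7*pi*s/4)/(7*pi) + 96*s*sin(7*pi*s/4)/(49*pi**2) + 8*s*cos(7*pi*s/4)/(7*pi) - 32*sin(7*pi*s/4)/(49*pi**2) - 16*cos(7*pi*s/4)/(7*pi) + 384*cos(7*pi*s/4)/(343*pi**3); evaluating from -4 to 4: ∫_{-4}^{4} (3*s**2 - 2*s + 4) sin(7*pi*s/4) ds = (16*(-24 + 539*pi**2)/(343*pi**3)) - (48*(-8 + 245*pi**2)/(343*pi**3)) = -64/(7*pi).
Hence b_7 = (1/4)·(-64/(7*pi)) = -16/(7*pi).

-16/(7*pi)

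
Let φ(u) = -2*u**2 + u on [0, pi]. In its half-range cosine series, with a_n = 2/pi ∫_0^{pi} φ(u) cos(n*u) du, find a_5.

4*(-1 + 2*pi)/(25*pi)

a_5 = 2/pi ∫_0^{pi} (-2*u**2 + u) cos(5*u) du.
Integrating by parts twice (tabular method), an antiderivative of (-2*u**2 + u) cos(5*u) is -2*u**2*sin(5*u)/5 + u*sin(5*u)/5 - 4*u*cos(5*u)/25 + 4*sin(5*u)/125 + cos(5*u)/25; evaluating from 0 to pi: ∫_{0}^{pi} (-2*u**2 + u) cos(5*u) du = (-1/25 + 4*pi/25) - (1/25) = -2/25 + 4*pi/25.
Hence a_5 = (2/pi)·(-2/25 + 4*pi/25) = 4*(-1 + 2*pi)/(25*pi).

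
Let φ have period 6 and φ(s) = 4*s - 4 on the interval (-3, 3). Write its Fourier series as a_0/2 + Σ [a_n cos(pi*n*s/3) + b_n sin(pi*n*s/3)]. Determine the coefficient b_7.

b_7 = 1/3 ∫_{-3}^{3} φ(s) sin(7*pi*s/3) ds.
Integrating by parts (boundary term plus one more integral), an antiderivative of (4*s - 4) sin(7*pi*s/3) is -12*s*cos(7*pi*s/3)/(7*pi) + 36*sin(7*pi*s/3)/(49*pi**2) + 12*cos(7*pi*s/3)/(7*pi); evaluating from -3 to 3: ∫_{-3}^{3} (4*s - 4) sin(7*pi*s/3) ds = (24/(7*pi)) - (-48/(7*pi)) = 72/(7*pi).
Hence b_7 = (1/3)·(72/(7*pi)) = 24/(7*pi).

24/(7*pi)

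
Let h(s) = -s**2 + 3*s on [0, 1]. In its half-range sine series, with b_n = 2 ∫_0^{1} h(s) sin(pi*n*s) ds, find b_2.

b_2 = 2 ∫_0^{1} (-s**2 + 3*s) sin(2*pi*s) ds.
Integrating by parts twice (tabular method), an antiderivative of (-s**2 + 3*s) sin(2*pi*s) is s**2*cos(2*pi*s)/(2*pi) - s*sin(2*pi*s)/(2*pi**2) - 3*s*cos(2*pi*s)/(2*pi) + 3*sin(2*pi*s)/(4*pi**2) - cos(2*pi*s)/(4*pi**3); evaluating from 0 to 1: ∫_{0}^{1} (-s**2 + 3*s) sin(2*pi*s) ds = ((-pi**2 - 1/4)/pi**3) - (-1/(4*pi**3)) = -1/pi.
Hence b_2 = 2·(-1/pi) = -2/pi.

-2/pi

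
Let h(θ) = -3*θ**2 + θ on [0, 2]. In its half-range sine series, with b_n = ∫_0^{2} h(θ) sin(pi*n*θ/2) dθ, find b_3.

b_3 = ∫_0^{2} (-3*θ**2 + θ) sin(3*pi*θ/2) dθ.
Integrating by parts twice (tabular method), an antiderivative of (-3*θ**2 + θ) sin(3*pi*θ/2) is 2*θ**2*cos(3*pi*θ/2)/pi - 8*θ*sin(3*pi*θ/2)/(3*pi**2) - 2*θ*cos(3*pi*θ/2)/(3*pi) + 4*sin(3*pi*θ/2)/(9*pi**2) - 16*cos(3*pi*θ/2)/(9*pi**3); evaluating from 0 to 2: ∫_{0}^{2} (-3*θ**2 + θ) sin(3*pi*θ/2) dθ = (4*(4 - 15*pi**2)/(9*pi**3)) - (-16/(9*pi**3)) = 4*(8 - 15*pi**2)/(9*pi**3).
Hence b_3 = 4*(8 - 15*pi**2)/(9*pi**3).

4*(8 - 15*pi**2)/(9*pi**3)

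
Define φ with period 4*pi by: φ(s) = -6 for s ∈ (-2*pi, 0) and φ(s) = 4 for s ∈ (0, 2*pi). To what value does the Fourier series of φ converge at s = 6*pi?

s = 6*pi differs from s = -2*pi by 2 full period(s), and the series is 4*pi-periodic.
At s = -2*pi the one-sided limits are φ(-2*pi^-) = 4 and φ(-2*pi^+) = -6.
By Dirichlet's theorem the series converges to their average, [(4) + (-6)]/2 = -1.

-1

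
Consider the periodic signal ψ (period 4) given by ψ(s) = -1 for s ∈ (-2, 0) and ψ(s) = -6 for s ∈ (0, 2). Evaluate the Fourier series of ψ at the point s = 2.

At s = 2 the one-sided limits are ψ(2^-) = -6 and ψ(2^+) = -1.
By Dirichlet's theorem the series converges to their average, [(-6) + (-1)]/2 = -7/2.

-7/2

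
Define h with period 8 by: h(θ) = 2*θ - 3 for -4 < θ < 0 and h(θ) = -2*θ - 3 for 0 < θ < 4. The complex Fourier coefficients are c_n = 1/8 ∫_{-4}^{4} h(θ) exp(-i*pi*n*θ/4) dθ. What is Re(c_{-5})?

16/(25*pi**2)

Since h is real-valued, Re(c_{-5}) = 1/8 ∫_{-4}^{4} h(θ) cos(-5*pi*θ/4) dθ = a_{5}/2.
h is even and cos(-5*pi*θ/4) is even, so the integrand is even: ∫_{-4}^{4} h(θ) cos(-5*pi*θ/4) dθ = 2∫_0^{4} h(θ) cos(-5*pi*θ/4) dθ.
Integrating by parts (boundary term plus one more integral), an antiderivative of (-2*θ - 3) cos(-5*pi*θ/4) is -8*θ*sin(5*pi*θ/4)/(5*pi) - 12*sin(5*pi*θ/4)/(5*pi) - 32*cos(5*pi*θ/4)/(25*pi**2); evaluating from 0 to 4: ∫_{0}^{4} (-2*θ - 3) cos(-5*pi*θ/4) dθ = (32/(25*pi**2)) - (-32/(25*pi**2)) = 64/(25*pi**2).
So ∫_{-4}^{4} h(θ) cos(-5*pi*θ/4) dθ = 128/(25*pi**2).
Hence Re(c_{-5}) = (1/8)·(128/(25*pi**2)) = 16/(25*pi**2).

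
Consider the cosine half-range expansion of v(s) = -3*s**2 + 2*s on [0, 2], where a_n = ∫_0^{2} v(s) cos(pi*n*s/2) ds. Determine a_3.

a_3 = ∫_0^{2} (-3*s**2 + 2*s) cos(3*pi*s/2) ds.
Integrating by parts twice (tabular method), an antiderivative of (-3*s**2 + 2*s) cos(3*pi*s/2) is -2*s**2*sin(3*pi*s/2)/pi + 4*s*sin(3*pi*s/2)/(3*pi) - 8*s*cos(3*pi*s/2)/(3*pi**2) + 16*sin(3*pi*s/2)/(9*pi**3) + 8*cos(3*pi*s/2)/(9*pi**2); evaluating from 0 to 2: ∫_{0}^{2} (-3*s**2 + 2*s) cos(3*pi*s/2) ds = (40/(9*pi**2)) - (8/(9*pi**2)) = 32/(9*pi**2).
Hence a_3 = 32/(9*pi**2).

32/(9*pi**2)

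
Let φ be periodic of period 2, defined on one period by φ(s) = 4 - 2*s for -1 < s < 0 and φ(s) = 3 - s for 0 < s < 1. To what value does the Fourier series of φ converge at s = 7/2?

5

s = 7/2 differs from s = -1/2 by 2 full period(s), and the series is 2-periodic.
φ is continuous at s = -1/2 with value 5, so the series converges to 5 there.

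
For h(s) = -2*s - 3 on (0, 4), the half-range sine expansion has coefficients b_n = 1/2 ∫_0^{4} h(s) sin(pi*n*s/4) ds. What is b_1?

-28/pi

b_1 = 1/2 ∫_0^{4} (-2*s - 3) sin(pi*s/4) ds.
Integrating by parts (boundary term plus one more integral), an antiderivative of (-2*s - 3) sin(pi*s/4) is 8*s*cos(pi*s/4)/pi - 32*sin(pi*s/4)/pi**2 + 12*cos(pi*s/4)/pi; evaluating from 0 to 4: ∫_{0}^{4} (-2*s - 3) sin(pi*s/4) ds = (-44/pi) - (12/pi) = -56/pi.
Hence b_1 = (1/2)·(-56/pi) = -28/pi.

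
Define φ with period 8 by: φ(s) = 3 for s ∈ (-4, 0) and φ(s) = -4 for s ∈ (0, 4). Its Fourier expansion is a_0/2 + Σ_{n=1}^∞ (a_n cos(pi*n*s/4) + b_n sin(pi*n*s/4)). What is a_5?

a_5 = 1/4 ∫_{-4}^{4} φ(s) cos(5*pi*s/4) ds.
Split the integral at the breakpoints.
Directly, an antiderivative of (3) cos(5*pi*s/4) is 12*sin(5*pi*s/4)/(5*pi); evaluating from -4 to 0: ∫_{-4}^{0} (3) cos(5*pi*s/4) ds = (0) - (0) = 0.
Directly, an antiderivative of (-4) cos(5*pi*s/4) is -16*sin(5*pi*s/4)/(5*pi); evaluating from 0 to 4: ∫_{0}^{4} (-4) cos(5*pi*s/4) ds = (0) - (0) = 0.
Summing the pieces and multiplying by (1/4) gives a_5 = 0.

0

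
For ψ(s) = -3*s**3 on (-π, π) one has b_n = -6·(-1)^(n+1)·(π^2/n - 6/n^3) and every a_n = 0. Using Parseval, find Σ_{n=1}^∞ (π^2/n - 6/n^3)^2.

Parseval: Σ b_n^2 = (1/π) ∫_{-π}^{π} ψ(s)^2 ds = 18*pi**6/7.
b_n^2 = 36·(π^2/n - 6/n^3)^2, so the sum equals (18*pi**6/7)/36 = pi**6/14.

pi**6/14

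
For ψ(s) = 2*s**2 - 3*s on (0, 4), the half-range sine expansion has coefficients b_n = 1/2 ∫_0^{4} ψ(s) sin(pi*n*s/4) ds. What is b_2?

b_2 = 1/2 ∫_0^{4} (2*s**2 - 3*s) sin(pi*s/2) ds.
Integrating by parts twice (tabular method), an antiderivative of (2*s**2 - 3*s) sin(pi*s/2) is -4*s**2*cos(pi*s/2)/pi + 16*s*sin(pi*s/2)/pi**2 + 6*s*cos(pi*s/2)/pi - 12*sin(pi*s/2)/pi**2 + 32*cos(pi*s/2)/pi**3; evaluating from 0 to 4: ∫_{0}^{4} (2*s**2 - 3*s) sin(pi*s/2) ds = (-40/pi + 32/pi**3) - (32/pi**3) = -40/pi.
Hence b_2 = (1/2)·(-40/pi) = -20/pi.

-20/pi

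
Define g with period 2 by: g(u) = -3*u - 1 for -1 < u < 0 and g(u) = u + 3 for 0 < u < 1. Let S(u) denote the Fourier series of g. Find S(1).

At u = 1 the one-sided limits are g(1^-) = 4 and g(1^+) = 2.
By Dirichlet's theorem the series converges to their average, [(4) + (2)]/2 = 3.

3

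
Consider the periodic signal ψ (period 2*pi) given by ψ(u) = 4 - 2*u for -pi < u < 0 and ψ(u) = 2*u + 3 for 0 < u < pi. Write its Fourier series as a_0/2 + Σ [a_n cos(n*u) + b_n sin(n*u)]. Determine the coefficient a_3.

-8/(9*pi)

a_3 = 1/pi ∫_{-pi}^{pi} ψ(u) cos(3*u) du.
Split the integral at the breakpoints.
Integrating by parts (boundary term plus one more integral), an antiderivative of (4 - 2*u) cos(3*u) is -2*u*sin(3*u)/3 + 4*sin(3*u)/3 - 2*cos(3*u)/9; evaluating from -pi to 0: ∫_{-pi}^{0} (4 - 2*u) cos(3*u) du = (-2/9) - (2/9) = -4/9.
Integrating by parts (boundary term plus one more integral), an antiderivative of (2*u + 3) cos(3*u) is 2*u*sin(3*u)/3 + sin(3*u) + 2*cos(3*u)/9; evaluating from 0 to pi: ∫_{0}^{pi} (2*u + 3) cos(3*u) du = (-2/9) - (2/9) = -4/9.
Summing the pieces and multiplying by (1/pi) gives a_3 = -8/(9*pi).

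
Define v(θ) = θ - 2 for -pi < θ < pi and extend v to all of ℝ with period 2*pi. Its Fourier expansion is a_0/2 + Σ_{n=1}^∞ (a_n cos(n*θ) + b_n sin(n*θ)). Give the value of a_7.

0

a_7 = 1/pi ∫_{-pi}^{pi} v(θ) cos(7*θ) dθ.
Integrating by parts (boundary term plus one more integral), an antiderivative of (θ - 2) cos(7*θ) is θ*sin(7*θ)/7 - 2*sin(7*θ)/7 + cos(7*θ)/49; evaluating from -pi to pi: ∫_{-pi}^{pi} (θ - 2) cos(7*θ) dθ = (-1/49) - (-1/49) = 0.
Hence a_7 = (1/pi)·(0) = 0.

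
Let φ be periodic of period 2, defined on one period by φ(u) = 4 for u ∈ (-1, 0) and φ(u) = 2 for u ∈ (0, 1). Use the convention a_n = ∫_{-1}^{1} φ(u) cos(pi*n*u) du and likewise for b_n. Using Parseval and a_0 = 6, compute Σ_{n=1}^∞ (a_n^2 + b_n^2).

Parseval: a_0^2/2 + Σ_{n≥1} (a_n^2+b_n^2) = ∫_{-1}^{1} φ(u)^2 du = 20.
Subtract a_0^2/2 = 18: Σ (a_n^2+b_n^2) = 2.

2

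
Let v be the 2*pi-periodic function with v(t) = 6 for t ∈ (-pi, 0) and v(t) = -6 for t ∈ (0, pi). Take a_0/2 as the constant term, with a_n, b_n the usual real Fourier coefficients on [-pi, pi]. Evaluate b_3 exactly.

-8/pi

b_3 = 1/pi ∫_{-pi}^{pi} v(t) sin(3*t) dt.
v is odd and sin(3*t) is odd, so the integrand is even and b_3 = 2/pi ∫_0^{pi} v(t) sin(3*t) dt.
Directly, an antiderivative of (-6) sin(3*t) is 2*cos(3*t); evaluating from 0 to pi: ∫_{0}^{pi} (-6) sin(3*t) dt = (-2) - (2) = -4.
Hence b_3 = (2/pi)·(-4) = -8/pi.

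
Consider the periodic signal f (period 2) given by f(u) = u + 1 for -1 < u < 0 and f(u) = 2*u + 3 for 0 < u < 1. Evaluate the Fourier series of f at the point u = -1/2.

1/2

f is continuous at u = -1/2 with value 1/2, so the series converges to 1/2 there.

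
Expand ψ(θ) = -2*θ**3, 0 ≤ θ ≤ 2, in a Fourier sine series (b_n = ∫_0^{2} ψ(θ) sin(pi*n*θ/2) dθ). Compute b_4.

-3/pi**3 + 8/pi

b_4 = ∫_0^{2} (-2*θ**3) sin(2*pi*θ) dθ.
Integrating by parts three times (tabular method), an antiderivative of (-2*θ**3) sin(2*pi*θ) is θ**3*cos(2*pi*θ)/pi - 3*θ**2*sin(2*pi*θ)/(2*pi**2) - 3*θ*cos(2*pi*θ)/(2*pi**3) + 3*sin(2*pi*θ)/(4*pi**4); evaluating from 0 to 2: ∫_{0}^{2} (-2*θ**3) sin(2*pi*θ) dθ = (-3/pi**3 + 8/pi) - (0) = -3/pi**3 + 8/pi.
Hence b_4 = -3/pi**3 + 8/pi.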